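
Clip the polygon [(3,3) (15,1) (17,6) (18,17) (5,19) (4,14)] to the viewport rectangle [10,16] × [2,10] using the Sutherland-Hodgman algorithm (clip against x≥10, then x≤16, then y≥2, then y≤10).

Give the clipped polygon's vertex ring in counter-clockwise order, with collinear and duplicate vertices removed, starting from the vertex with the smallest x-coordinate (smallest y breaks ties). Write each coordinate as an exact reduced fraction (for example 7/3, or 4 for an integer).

Clipped polygon: [(10,2) (77/5,2) (16,7/2) (16,10) (10,10)]

1. After x ≥ 10: [(10,11/6) (15,1) (17,6) (18,17) (10,237/13)]
2. After x ≤ 16: [(10,11/6) (15,1) (16,7/2) (16,225/13) (10,237/13)]
3. After y ≥ 2: [(10,2) (77/5,2) (16,7/2) (16,225/13) (10,237/13)]
4. After y ≤ 10: [(10,10) (10,2) (77/5,2) (16,7/2) (16,10)]
5. Canonical ring: [(10,2) (77/5,2) (16,7/2) (16,10) (10,10)]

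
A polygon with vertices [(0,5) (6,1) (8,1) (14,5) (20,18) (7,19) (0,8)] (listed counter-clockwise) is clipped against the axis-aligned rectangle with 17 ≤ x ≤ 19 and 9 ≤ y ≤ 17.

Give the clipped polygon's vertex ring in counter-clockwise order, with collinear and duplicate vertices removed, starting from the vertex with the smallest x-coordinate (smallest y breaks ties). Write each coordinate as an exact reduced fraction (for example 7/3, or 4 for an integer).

Clipped polygon: [(17,23/2) (19,95/6) (19,17) (17,17)]

1. After x ≥ 17: [(17,23/2) (20,18) (17,237/13)]
2. After x ≤ 19: [(17,23/2) (19,95/6) (19,235/13) (17,237/13)]
3. After y ≥ 9: [(17,23/2) (19,95/6) (19,235/13) (17,237/13)]
4. After y ≤ 17: [(17,17) (17,23/2) (19,95/6) (19,17)]
5. Canonical ring: [(17,23/2) (19,95/6) (19,17) (17,17)]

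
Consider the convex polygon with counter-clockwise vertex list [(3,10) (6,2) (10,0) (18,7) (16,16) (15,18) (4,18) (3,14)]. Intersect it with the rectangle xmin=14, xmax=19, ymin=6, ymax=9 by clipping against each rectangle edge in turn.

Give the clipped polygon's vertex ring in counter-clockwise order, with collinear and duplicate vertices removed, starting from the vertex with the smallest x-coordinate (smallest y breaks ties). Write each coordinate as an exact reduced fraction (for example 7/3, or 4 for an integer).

1. After x ≥ 14: [(14,7/2) (18,7) (16,16) (15,18) (14,18)]
2. After x ≤ 19: [(14,7/2) (18,7) (16,16) (15,18) (14,18)]
3. After y ≥ 6: [(14,6) (118/7,6) (18,7) (16,16) (15,18) (14,18)]
4. After y ≤ 9: [(14,9) (14,6) (118/7,6) (18,7) (158/9,9)]
5. Canonical ring: [(14,6) (118/7,6) (18,7) (158/9,9) (14,9)]

Clipped polygon: [(14,6) (118/7,6) (18,7) (158/9,9) (14,9)]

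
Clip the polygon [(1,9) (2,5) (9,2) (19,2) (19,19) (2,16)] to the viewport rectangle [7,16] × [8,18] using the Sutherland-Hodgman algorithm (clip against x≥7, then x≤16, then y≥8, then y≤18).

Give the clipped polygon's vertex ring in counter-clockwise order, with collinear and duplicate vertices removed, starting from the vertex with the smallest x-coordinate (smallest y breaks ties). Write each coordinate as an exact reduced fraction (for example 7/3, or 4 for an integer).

1. After x ≥ 7: [(7,20/7) (9,2) (19,2) (19,19) (7,287/17)]
2. After x ≤ 16: [(7,20/7) (9,2) (16,2) (16,314/17) (7,287/17)]
3. After y ≥ 8: [(7,8) (16,8) (16,314/17) (7,287/17)]
4. After y ≤ 18: [(7,8) (16,8) (16,18) (40/3,18) (7,287/17)]
5. Canonical ring: [(7,8) (16,8) (16,18) (40/3,18) (7,287/17)]

Clipped polygon: [(7,8) (16,8) (16,18) (40/3,18) (7,287/17)]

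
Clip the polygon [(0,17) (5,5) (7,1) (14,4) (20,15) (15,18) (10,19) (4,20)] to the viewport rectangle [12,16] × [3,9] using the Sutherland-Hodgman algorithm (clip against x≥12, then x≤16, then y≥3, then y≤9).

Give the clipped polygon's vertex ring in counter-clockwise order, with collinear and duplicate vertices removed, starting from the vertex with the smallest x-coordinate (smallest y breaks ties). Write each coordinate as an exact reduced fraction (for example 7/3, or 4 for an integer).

1. After x ≥ 12: [(12,22/7) (14,4) (20,15) (15,18) (12,93/5)]
2. After x ≤ 16: [(12,22/7) (14,4) (16,23/3) (16,87/5) (15,18) (12,93/5)]
3. After y ≥ 3: [(12,22/7) (14,4) (16,23/3) (16,87/5) (15,18) (12,93/5)]
4. After y ≤ 9: [(12,9) (12,22/7) (14,4) (16,23/3) (16,9)]
5. Canonical ring: [(12,22/7) (14,4) (16,23/3) (16,9) (12,9)]

Clipped polygon: [(12,22/7) (14,4) (16,23/3) (16,9) (12,9)]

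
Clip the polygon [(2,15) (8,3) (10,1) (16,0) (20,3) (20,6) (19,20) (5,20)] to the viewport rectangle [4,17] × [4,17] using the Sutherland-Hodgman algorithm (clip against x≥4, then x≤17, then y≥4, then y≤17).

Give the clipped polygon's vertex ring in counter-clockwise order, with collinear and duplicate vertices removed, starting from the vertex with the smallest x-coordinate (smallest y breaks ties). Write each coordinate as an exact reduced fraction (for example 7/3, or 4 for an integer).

1. After x ≥ 4: [(4,55/3) (4,11) (8,3) (10,1) (16,0) (20,3) (20,6) (19,20) (5,20)]
2. After x ≤ 17: [(4,55/3) (4,11) (8,3) (10,1) (16,0) (17,3/4) (17,20) (5,20)]
3. After y ≥ 4: [(4,55/3) (4,11) (15/2,4) (17,4) (17,20) (5,20)]
4. After y ≤ 17: [(4,17) (4,11) (15/2,4) (17,4) (17,17)]
5. Canonical ring: [(4,11) (15/2,4) (17,4) (17,17) (4,17)]

Clipped polygon: [(4,11) (15/2,4) (17,4) (17,17) (4,17)]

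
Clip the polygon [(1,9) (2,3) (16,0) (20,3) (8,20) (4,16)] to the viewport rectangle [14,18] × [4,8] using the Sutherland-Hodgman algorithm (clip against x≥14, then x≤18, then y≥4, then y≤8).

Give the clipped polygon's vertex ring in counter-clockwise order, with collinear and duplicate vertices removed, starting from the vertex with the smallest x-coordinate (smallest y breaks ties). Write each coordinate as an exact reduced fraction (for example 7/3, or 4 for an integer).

Clipped polygon: [(14,4) (18,4) (18,35/6) (280/17,8) (14,8)]

1. After x ≥ 14: [(14,3/7) (16,0) (20,3) (14,23/2)]
2. After x ≤ 18: [(14,3/7) (16,0) (18,3/2) (18,35/6) (14,23/2)]
3. After y ≥ 4: [(14,4) (18,4) (18,35/6) (14,23/2)]
4. After y ≤ 8: [(14,8) (14,4) (18,4) (18,35/6) (280/17,8)]
5. Canonical ring: [(14,4) (18,4) (18,35/6) (280/17,8) (14,8)]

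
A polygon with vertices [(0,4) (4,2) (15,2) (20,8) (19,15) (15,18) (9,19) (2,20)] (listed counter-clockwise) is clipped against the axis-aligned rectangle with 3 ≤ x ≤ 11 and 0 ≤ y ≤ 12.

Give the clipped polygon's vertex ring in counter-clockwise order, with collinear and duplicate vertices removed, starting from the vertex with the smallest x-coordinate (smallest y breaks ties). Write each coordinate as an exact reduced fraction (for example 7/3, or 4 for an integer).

Clipped polygon: [(3,5/2) (4,2) (11,2) (11,12) (3,12)]

1. After x ≥ 3: [(3,5/2) (4,2) (15,2) (20,8) (19,15) (15,18) (9,19) (3,139/7)]
2. After x ≤ 11: [(3,5/2) (4,2) (11,2) (11,56/3) (9,19) (3,139/7)]
3. After y ≥ 0: [(3,5/2) (4,2) (11,2) (11,56/3) (9,19) (3,139/7)]
4. After y ≤ 12: [(3,12) (3,5/2) (4,2) (11,2) (11,12)]
5. Canonical ring: [(3,5/2) (4,2) (11,2) (11,12) (3,12)]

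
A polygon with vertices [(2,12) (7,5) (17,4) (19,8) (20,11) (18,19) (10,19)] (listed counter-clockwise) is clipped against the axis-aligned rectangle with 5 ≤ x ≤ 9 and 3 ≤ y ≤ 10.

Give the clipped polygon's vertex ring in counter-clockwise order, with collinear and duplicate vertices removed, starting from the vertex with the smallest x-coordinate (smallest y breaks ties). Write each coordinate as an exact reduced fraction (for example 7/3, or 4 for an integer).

1. After x ≥ 5: [(5,117/8) (5,39/5) (7,5) (17,4) (19,8) (20,11) (18,19) (10,19)]
2. After x ≤ 9: [(9,145/8) (5,117/8) (5,39/5) (7,5) (9,24/5)]
3. After y ≥ 3: [(9,145/8) (5,117/8) (5,39/5) (7,5) (9,24/5)]
4. After y ≤ 10: [(9,10) (5,10) (5,39/5) (7,5) (9,24/5)]
5. Canonical ring: [(5,39/5) (7,5) (9,24/5) (9,10) (5,10)]

Clipped polygon: [(5,39/5) (7,5) (9,24/5) (9,10) (5,10)]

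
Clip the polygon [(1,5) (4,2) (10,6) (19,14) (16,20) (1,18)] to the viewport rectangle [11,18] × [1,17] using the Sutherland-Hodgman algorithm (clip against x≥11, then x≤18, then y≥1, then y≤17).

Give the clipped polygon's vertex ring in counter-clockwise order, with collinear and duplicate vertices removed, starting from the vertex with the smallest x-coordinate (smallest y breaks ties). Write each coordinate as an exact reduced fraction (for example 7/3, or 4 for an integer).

Clipped polygon: [(11,62/9) (18,118/9) (18,16) (35/2,17) (11,17)]

1. After x ≥ 11: [(11,62/9) (19,14) (16,20) (11,58/3)]
2. After x ≤ 18: [(11,62/9) (18,118/9) (18,16) (16,20) (11,58/3)]
3. After y ≥ 1: [(11,62/9) (18,118/9) (18,16) (16,20) (11,58/3)]
4. After y ≤ 17: [(11,17) (11,62/9) (18,118/9) (18,16) (35/2,17)]
5. Canonical ring: [(11,62/9) (18,118/9) (18,16) (35/2,17) (11,17)]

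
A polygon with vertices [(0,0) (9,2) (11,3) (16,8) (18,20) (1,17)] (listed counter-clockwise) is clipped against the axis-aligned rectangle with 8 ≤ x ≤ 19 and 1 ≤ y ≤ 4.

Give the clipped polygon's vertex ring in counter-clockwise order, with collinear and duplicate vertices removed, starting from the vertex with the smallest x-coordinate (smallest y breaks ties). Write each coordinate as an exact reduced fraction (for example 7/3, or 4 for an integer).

1. After x ≥ 8: [(8,16/9) (9,2) (11,3) (16,8) (18,20) (8,310/17)]
2. After x ≤ 19: [(8,16/9) (9,2) (11,3) (16,8) (18,20) (8,310/17)]
3. After y ≥ 1: [(8,16/9) (9,2) (11,3) (16,8) (18,20) (8,310/17)]
4. After y ≤ 4: [(8,4) (8,16/9) (9,2) (11,3) (12,4)]
5. Canonical ring: [(8,16/9) (9,2) (11,3) (12,4) (8,4)]

Clipped polygon: [(8,16/9) (9,2) (11,3) (12,4) (8,4)]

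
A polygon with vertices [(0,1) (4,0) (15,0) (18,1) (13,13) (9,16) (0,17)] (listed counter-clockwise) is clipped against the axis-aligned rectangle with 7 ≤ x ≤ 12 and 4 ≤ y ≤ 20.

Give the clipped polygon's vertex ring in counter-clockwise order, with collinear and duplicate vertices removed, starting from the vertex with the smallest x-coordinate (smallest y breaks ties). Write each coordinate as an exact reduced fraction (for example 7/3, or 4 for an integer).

Clipped polygon: [(7,4) (12,4) (12,55/4) (9,16) (7,146/9)]

1. After x ≥ 7: [(7,0) (15,0) (18,1) (13,13) (9,16) (7,146/9)]
2. After x ≤ 12: [(7,0) (12,0) (12,55/4) (9,16) (7,146/9)]
3. After y ≥ 4: [(7,4) (12,4) (12,55/4) (9,16) (7,146/9)]
4. After y ≤ 20: [(7,4) (12,4) (12,55/4) (9,16) (7,146/9)]
5. Canonical ring: [(7,4) (12,4) (12,55/4) (9,16) (7,146/9)]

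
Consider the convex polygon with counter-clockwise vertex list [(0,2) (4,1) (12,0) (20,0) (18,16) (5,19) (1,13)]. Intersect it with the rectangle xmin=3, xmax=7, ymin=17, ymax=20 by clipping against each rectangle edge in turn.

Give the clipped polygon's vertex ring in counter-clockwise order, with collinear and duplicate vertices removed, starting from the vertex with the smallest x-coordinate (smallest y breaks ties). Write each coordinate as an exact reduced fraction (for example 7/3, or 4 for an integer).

Clipped polygon: [(11/3,17) (7,17) (7,241/13) (5,19)]

1. After x ≥ 3: [(3,5/4) (4,1) (12,0) (20,0) (18,16) (5,19) (3,16)]
2. After x ≤ 7: [(3,5/4) (4,1) (7,5/8) (7,241/13) (5,19) (3,16)]
3. After y ≥ 17: [(7,17) (7,241/13) (5,19) (11/3,17)]
4. After y ≤ 20: [(7,17) (7,241/13) (5,19) (11/3,17)]
5. Canonical ring: [(11/3,17) (7,17) (7,241/13) (5,19)]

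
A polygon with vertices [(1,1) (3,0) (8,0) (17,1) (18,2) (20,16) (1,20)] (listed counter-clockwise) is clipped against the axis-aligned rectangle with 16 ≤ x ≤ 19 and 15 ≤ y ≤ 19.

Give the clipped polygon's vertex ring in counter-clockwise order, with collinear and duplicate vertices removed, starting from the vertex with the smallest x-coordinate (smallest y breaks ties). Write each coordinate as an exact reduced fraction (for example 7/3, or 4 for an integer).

Clipped polygon: [(16,15) (19,15) (19,308/19) (16,320/19)]

1. After x ≥ 16: [(16,8/9) (17,1) (18,2) (20,16) (16,320/19)]
2. After x ≤ 19: [(16,8/9) (17,1) (18,2) (19,9) (19,308/19) (16,320/19)]
3. After y ≥ 15: [(16,15) (19,15) (19,308/19) (16,320/19)]
4. After y ≤ 19: [(16,15) (19,15) (19,308/19) (16,320/19)]
5. Canonical ring: [(16,15) (19,15) (19,308/19) (16,320/19)]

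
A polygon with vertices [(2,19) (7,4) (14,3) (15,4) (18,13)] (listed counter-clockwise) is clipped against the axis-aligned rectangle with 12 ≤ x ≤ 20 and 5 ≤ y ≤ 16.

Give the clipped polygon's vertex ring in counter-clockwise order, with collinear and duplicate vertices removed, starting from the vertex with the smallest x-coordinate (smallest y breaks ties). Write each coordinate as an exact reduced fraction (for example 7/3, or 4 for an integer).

Clipped polygon: [(12,5) (46/3,5) (18,13) (12,61/4)]

1. After x ≥ 12: [(12,61/4) (12,23/7) (14,3) (15,4) (18,13)]
2. After x ≤ 20: [(12,61/4) (12,23/7) (14,3) (15,4) (18,13)]
3. After y ≥ 5: [(12,61/4) (12,5) (46/3,5) (18,13)]
4. After y ≤ 16: [(12,61/4) (12,5) (46/3,5) (18,13)]
5. Canonical ring: [(12,5) (46/3,5) (18,13) (12,61/4)]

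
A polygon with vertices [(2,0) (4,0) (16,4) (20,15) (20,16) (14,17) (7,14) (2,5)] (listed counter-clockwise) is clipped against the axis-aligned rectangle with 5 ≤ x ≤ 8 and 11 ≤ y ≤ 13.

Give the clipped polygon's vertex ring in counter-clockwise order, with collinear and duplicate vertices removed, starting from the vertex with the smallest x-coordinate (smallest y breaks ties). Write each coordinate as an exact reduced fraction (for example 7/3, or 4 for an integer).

Clipped polygon: [(16/3,11) (8,11) (8,13) (58/9,13)]

1. After x ≥ 5: [(5,1/3) (16,4) (20,15) (20,16) (14,17) (7,14) (5,52/5)]
2. After x ≤ 8: [(5,1/3) (8,4/3) (8,101/7) (7,14) (5,52/5)]
3. After y ≥ 11: [(8,11) (8,101/7) (7,14) (16/3,11)]
4. After y ≤ 13: [(8,11) (8,13) (58/9,13) (16/3,11)]
5. Canonical ring: [(16/3,11) (8,11) (8,13) (58/9,13)]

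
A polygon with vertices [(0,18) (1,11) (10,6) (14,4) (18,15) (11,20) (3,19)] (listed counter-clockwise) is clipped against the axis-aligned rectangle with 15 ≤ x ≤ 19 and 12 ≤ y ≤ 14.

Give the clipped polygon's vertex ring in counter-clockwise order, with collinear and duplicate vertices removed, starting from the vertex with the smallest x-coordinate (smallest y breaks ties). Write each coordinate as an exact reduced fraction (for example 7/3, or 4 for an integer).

Clipped polygon: [(15,12) (186/11,12) (194/11,14) (15,14)]

1. After x ≥ 15: [(15,27/4) (18,15) (15,120/7)]
2. After x ≤ 19: [(15,27/4) (18,15) (15,120/7)]
3. After y ≥ 12: [(15,12) (186/11,12) (18,15) (15,120/7)]
4. After y ≤ 14: [(15,14) (15,12) (186/11,12) (194/11,14)]
5. Canonical ring: [(15,12) (186/11,12) (194/11,14) (15,14)]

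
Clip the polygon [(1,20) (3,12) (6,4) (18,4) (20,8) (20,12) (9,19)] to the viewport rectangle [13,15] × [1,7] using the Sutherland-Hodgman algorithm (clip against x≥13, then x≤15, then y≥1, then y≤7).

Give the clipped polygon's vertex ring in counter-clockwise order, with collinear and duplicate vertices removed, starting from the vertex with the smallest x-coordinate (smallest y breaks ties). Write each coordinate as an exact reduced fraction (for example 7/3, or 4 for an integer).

1. After x ≥ 13: [(13,4) (18,4) (20,8) (20,12) (13,181/11)]
2. After x ≤ 15: [(13,4) (15,4) (15,167/11) (13,181/11)]
3. After y ≥ 1: [(13,4) (15,4) (15,167/11) (13,181/11)]
4. After y ≤ 7: [(13,7) (13,4) (15,4) (15,7)]
5. Canonical ring: [(13,4) (15,4) (15,7) (13,7)]

Clipped polygon: [(13,4) (15,4) (15,7) (13,7)]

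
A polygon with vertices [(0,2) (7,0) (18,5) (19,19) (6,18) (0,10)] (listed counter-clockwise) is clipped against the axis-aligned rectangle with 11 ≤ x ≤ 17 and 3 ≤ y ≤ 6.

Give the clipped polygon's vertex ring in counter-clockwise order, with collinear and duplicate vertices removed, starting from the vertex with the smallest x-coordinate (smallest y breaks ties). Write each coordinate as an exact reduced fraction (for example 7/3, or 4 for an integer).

Clipped polygon: [(11,3) (68/5,3) (17,50/11) (17,6) (11,6)]

1. After x ≥ 11: [(11,20/11) (18,5) (19,19) (11,239/13)]
2. After x ≤ 17: [(11,20/11) (17,50/11) (17,245/13) (11,239/13)]
3. After y ≥ 3: [(11,3) (68/5,3) (17,50/11) (17,245/13) (11,239/13)]
4. After y ≤ 6: [(11,6) (11,3) (68/5,3) (17,50/11) (17,6)]
5. Canonical ring: [(11,3) (68/5,3) (17,50/11) (17,6) (11,6)]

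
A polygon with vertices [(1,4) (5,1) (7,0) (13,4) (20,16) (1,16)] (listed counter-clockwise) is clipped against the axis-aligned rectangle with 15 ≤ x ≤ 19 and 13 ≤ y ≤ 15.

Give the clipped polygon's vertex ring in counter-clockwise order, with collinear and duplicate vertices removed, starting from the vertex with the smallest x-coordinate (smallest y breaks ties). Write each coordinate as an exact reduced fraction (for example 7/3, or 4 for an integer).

Clipped polygon: [(15,13) (73/4,13) (19,100/7) (19,15) (15,15)]

1. After x ≥ 15: [(15,52/7) (20,16) (15,16)]
2. After x ≤ 19: [(15,52/7) (19,100/7) (19,16) (15,16)]
3. After y ≥ 13: [(15,13) (73/4,13) (19,100/7) (19,16) (15,16)]
4. After y ≤ 15: [(15,15) (15,13) (73/4,13) (19,100/7) (19,15)]
5. Canonical ring: [(15,13) (73/4,13) (19,100/7) (19,15) (15,15)]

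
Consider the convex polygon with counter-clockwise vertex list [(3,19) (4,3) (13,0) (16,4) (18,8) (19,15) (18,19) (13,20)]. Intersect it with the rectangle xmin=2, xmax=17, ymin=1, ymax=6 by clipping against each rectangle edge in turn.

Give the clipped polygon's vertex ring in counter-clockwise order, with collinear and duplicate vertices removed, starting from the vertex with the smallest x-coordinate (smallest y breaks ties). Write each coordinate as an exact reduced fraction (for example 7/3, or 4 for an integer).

Clipped polygon: [(61/16,6) (4,3) (10,1) (55/4,1) (16,4) (17,6)]

1. After x ≥ 2: [(3,19) (4,3) (13,0) (16,4) (18,8) (19,15) (18,19) (13,20)]
2. After x ≤ 17: [(3,19) (4,3) (13,0) (16,4) (17,6) (17,96/5) (13,20)]
3. After y ≥ 1: [(3,19) (4,3) (10,1) (55/4,1) (16,4) (17,6) (17,96/5) (13,20)]
4. After y ≤ 6: [(61/16,6) (4,3) (10,1) (55/4,1) (16,4) (17,6) (17,6)]
5. Canonical ring: [(61/16,6) (4,3) (10,1) (55/4,1) (16,4) (17,6)]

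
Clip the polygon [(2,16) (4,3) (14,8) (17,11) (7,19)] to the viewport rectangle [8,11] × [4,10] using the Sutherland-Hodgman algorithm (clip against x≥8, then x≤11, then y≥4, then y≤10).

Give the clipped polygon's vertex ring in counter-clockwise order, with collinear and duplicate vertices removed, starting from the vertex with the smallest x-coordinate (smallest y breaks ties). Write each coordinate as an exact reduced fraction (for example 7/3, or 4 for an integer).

Clipped polygon: [(8,5) (11,13/2) (11,10) (8,10)]

1. After x ≥ 8: [(8,5) (14,8) (17,11) (8,91/5)]
2. After x ≤ 11: [(8,5) (11,13/2) (11,79/5) (8,91/5)]
3. After y ≥ 4: [(8,5) (11,13/2) (11,79/5) (8,91/5)]
4. After y ≤ 10: [(8,10) (8,5) (11,13/2) (11,10)]
5. Canonical ring: [(8,5) (11,13/2) (11,10) (8,10)]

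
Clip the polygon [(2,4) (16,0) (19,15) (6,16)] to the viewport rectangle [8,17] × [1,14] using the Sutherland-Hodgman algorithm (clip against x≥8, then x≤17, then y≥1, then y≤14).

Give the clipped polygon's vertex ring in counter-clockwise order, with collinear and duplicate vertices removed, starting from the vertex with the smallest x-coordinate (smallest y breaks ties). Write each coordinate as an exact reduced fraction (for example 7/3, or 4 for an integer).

Clipped polygon: [(8,16/7) (25/2,1) (81/5,1) (17,5) (17,14) (8,14)]

1. After x ≥ 8: [(8,16/7) (16,0) (19,15) (8,206/13)]
2. After x ≤ 17: [(8,16/7) (16,0) (17,5) (17,197/13) (8,206/13)]
3. After y ≥ 1: [(8,16/7) (25/2,1) (81/5,1) (17,5) (17,197/13) (8,206/13)]
4. After y ≤ 14: [(8,14) (8,16/7) (25/2,1) (81/5,1) (17,5) (17,14)]
5. Canonical ring: [(8,16/7) (25/2,1) (81/5,1) (17,5) (17,14) (8,14)]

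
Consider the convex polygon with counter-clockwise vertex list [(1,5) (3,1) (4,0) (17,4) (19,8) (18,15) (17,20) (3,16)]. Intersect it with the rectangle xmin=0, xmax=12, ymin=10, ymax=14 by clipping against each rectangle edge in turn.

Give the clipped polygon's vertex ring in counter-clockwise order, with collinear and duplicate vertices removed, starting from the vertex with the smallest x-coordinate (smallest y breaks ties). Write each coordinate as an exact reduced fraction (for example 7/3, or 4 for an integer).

Clipped polygon: [(21/11,10) (12,10) (12,14) (29/11,14)]

1. After x ≥ 0: [(1,5) (3,1) (4,0) (17,4) (19,8) (18,15) (17,20) (3,16)]
2. After x ≤ 12: [(1,5) (3,1) (4,0) (12,32/13) (12,130/7) (3,16)]
3. After y ≥ 10: [(21/11,10) (12,10) (12,130/7) (3,16)]
4. After y ≤ 14: [(29/11,14) (21/11,10) (12,10) (12,14)]
5. Canonical ring: [(21/11,10) (12,10) (12,14) (29/11,14)]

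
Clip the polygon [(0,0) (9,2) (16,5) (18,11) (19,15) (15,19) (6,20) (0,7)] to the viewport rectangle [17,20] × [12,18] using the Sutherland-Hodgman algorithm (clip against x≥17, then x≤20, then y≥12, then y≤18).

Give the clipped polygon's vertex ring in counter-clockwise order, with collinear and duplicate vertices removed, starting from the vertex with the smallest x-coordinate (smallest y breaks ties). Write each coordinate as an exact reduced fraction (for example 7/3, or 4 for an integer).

1. After x ≥ 17: [(17,8) (18,11) (19,15) (17,17)]
2. After x ≤ 20: [(17,8) (18,11) (19,15) (17,17)]
3. After y ≥ 12: [(17,12) (73/4,12) (19,15) (17,17)]
4. After y ≤ 18: [(17,12) (73/4,12) (19,15) (17,17)]
5. Canonical ring: [(17,12) (73/4,12) (19,15) (17,17)]

Clipped polygon: [(17,12) (73/4,12) (19,15) (17,17)]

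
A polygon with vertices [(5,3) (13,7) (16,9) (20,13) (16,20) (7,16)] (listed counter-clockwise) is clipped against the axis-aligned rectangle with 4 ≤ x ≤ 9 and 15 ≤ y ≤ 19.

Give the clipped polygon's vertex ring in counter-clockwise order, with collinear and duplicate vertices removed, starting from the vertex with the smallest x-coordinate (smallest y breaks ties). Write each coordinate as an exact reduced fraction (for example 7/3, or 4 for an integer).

Clipped polygon: [(89/13,15) (9,15) (9,152/9) (7,16)]

1. After x ≥ 4: [(5,3) (13,7) (16,9) (20,13) (16,20) (7,16)]
2. After x ≤ 9: [(5,3) (9,5) (9,152/9) (7,16)]
3. After y ≥ 15: [(89/13,15) (9,15) (9,152/9) (7,16)]
4. After y ≤ 19: [(89/13,15) (9,15) (9,152/9) (7,16)]
5. Canonical ring: [(89/13,15) (9,15) (9,152/9) (7,16)]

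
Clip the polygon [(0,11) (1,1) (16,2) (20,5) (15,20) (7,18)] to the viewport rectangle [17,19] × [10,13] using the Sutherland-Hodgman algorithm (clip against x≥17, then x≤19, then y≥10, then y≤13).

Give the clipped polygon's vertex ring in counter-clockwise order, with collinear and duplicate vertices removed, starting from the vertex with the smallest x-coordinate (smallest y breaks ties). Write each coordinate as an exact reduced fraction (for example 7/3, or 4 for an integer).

1. After x ≥ 17: [(17,11/4) (20,5) (17,14)]
2. After x ≤ 19: [(17,11/4) (19,17/4) (19,8) (17,14)]
3. After y ≥ 10: [(17,10) (55/3,10) (17,14)]
4. After y ≤ 13: [(17,13) (17,10) (55/3,10) (52/3,13)]
5. Canonical ring: [(17,10) (55/3,10) (52/3,13) (17,13)]

Clipped polygon: [(17,10) (55/3,10) (52/3,13) (17,13)]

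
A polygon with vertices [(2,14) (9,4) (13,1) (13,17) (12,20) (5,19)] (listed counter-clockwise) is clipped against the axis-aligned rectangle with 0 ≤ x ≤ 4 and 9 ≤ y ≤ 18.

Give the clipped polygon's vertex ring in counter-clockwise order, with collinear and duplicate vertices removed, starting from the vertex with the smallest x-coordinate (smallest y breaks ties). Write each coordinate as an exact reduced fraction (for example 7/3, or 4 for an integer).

Clipped polygon: [(2,14) (4,78/7) (4,52/3)]

1. After x ≥ 0: [(2,14) (9,4) (13,1) (13,17) (12,20) (5,19)]
2. After x ≤ 4: [(4,52/3) (2,14) (4,78/7)]
3. After y ≥ 9: [(4,52/3) (2,14) (4,78/7)]
4. After y ≤ 18: [(4,52/3) (2,14) (4,78/7)]
5. Canonical ring: [(2,14) (4,78/7) (4,52/3)]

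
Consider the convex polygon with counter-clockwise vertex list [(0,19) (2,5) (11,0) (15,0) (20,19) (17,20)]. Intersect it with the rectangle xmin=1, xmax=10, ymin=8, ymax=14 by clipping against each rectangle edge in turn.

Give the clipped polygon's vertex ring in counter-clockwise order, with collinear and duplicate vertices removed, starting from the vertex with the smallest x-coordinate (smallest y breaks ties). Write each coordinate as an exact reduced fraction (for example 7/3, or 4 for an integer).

1. After x ≥ 1: [(1,324/17) (1,12) (2,5) (11,0) (15,0) (20,19) (17,20)]
2. After x ≤ 10: [(10,333/17) (1,324/17) (1,12) (2,5) (10,5/9)]
3. After y ≥ 8: [(10,8) (10,333/17) (1,324/17) (1,12) (11/7,8)]
4. After y ≤ 14: [(10,8) (10,14) (1,14) (1,12) (11/7,8)]
5. Canonical ring: [(1,12) (11/7,8) (10,8) (10,14) (1,14)]

Clipped polygon: [(1,12) (11/7,8) (10,8) (10,14) (1,14)]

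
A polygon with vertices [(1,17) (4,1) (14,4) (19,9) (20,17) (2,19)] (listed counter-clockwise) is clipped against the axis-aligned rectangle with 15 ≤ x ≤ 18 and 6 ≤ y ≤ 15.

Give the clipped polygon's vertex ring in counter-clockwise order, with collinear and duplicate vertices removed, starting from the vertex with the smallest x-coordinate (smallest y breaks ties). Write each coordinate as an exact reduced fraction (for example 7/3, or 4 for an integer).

1. After x ≥ 15: [(15,5) (19,9) (20,17) (15,158/9)]
2. After x ≤ 18: [(15,5) (18,8) (18,155/9) (15,158/9)]
3. After y ≥ 6: [(15,6) (16,6) (18,8) (18,155/9) (15,158/9)]
4. After y ≤ 15: [(15,15) (15,6) (16,6) (18,8) (18,15)]
5. Canonical ring: [(15,6) (16,6) (18,8) (18,15) (15,15)]

Clipped polygon: [(15,6) (16,6) (18,8) (18,15) (15,15)]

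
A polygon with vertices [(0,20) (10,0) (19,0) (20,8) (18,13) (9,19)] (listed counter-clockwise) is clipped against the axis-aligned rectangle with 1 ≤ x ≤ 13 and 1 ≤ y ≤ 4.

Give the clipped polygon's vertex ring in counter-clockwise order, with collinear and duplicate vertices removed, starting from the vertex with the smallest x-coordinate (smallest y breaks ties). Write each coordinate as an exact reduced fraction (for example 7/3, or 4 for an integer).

1. After x ≥ 1: [(1,179/9) (1,18) (10,0) (19,0) (20,8) (18,13) (9,19)]
2. After x ≤ 13: [(1,179/9) (1,18) (10,0) (13,0) (13,49/3) (9,19)]
3. After y ≥ 1: [(1,179/9) (1,18) (19/2,1) (13,1) (13,49/3) (9,19)]
4. After y ≤ 4: [(8,4) (19/2,1) (13,1) (13,4)]
5. Canonical ring: [(8,4) (19/2,1) (13,1) (13,4)]

Clipped polygon: [(8,4) (19/2,1) (13,1) (13,4)]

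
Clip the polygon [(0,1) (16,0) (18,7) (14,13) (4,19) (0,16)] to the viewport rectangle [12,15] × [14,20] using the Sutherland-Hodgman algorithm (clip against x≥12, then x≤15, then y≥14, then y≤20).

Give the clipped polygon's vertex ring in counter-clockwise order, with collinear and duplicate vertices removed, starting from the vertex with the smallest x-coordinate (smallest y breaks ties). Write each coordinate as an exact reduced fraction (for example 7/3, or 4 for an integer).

1. After x ≥ 12: [(12,1/4) (16,0) (18,7) (14,13) (12,71/5)]
2. After x ≤ 15: [(12,1/4) (15,1/16) (15,23/2) (14,13) (12,71/5)]
3. After y ≥ 14: [(12,14) (37/3,14) (12,71/5)]
4. After y ≤ 20: [(12,14) (37/3,14) (12,71/5)]
5. Canonical ring: [(12,14) (37/3,14) (12,71/5)]

Clipped polygon: [(12,14) (37/3,14) (12,71/5)]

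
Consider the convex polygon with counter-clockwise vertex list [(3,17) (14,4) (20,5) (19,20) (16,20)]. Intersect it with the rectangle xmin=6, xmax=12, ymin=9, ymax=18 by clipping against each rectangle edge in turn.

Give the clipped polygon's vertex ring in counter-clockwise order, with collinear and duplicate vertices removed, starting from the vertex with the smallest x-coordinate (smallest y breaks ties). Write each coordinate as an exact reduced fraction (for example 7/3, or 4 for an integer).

1. After x ≥ 6: [(6,230/13) (6,148/11) (14,4) (20,5) (19,20) (16,20)]
2. After x ≤ 12: [(12,248/13) (6,230/13) (6,148/11) (12,70/11)]
3. After y ≥ 9: [(12,9) (12,248/13) (6,230/13) (6,148/11) (127/13,9)]
4. After y ≤ 18: [(12,9) (12,18) (22/3,18) (6,230/13) (6,148/11) (127/13,9)]
5. Canonical ring: [(6,148/11) (127/13,9) (12,9) (12,18) (22/3,18) (6,230/13)]

Clipped polygon: [(6,148/11) (127/13,9) (12,9) (12,18) (22/3,18) (6,230/13)]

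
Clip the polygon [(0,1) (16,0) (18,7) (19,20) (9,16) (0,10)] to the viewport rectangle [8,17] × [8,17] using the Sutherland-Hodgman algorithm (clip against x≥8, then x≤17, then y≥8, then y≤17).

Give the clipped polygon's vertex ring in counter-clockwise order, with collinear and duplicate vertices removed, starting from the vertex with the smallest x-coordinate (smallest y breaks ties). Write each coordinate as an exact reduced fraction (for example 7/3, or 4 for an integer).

1. After x ≥ 8: [(8,1/2) (16,0) (18,7) (19,20) (9,16) (8,46/3)]
2. After x ≤ 17: [(8,1/2) (16,0) (17,7/2) (17,96/5) (9,16) (8,46/3)]
3. After y ≥ 8: [(8,8) (17,8) (17,96/5) (9,16) (8,46/3)]
4. After y ≤ 17: [(8,8) (17,8) (17,17) (23/2,17) (9,16) (8,46/3)]
5. Canonical ring: [(8,8) (17,8) (17,17) (23/2,17) (9,16) (8,46/3)]

Clipped polygon: [(8,8) (17,8) (17,17) (23/2,17) (9,16) (8,46/3)]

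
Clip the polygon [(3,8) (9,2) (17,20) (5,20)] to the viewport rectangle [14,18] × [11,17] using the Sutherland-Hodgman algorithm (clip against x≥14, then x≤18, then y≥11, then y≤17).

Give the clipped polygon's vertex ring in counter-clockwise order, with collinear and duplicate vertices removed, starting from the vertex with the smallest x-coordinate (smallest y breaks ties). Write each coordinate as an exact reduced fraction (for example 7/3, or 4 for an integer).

Clipped polygon: [(14,53/4) (47/3,17) (14,17)]

1. After x ≥ 14: [(14,53/4) (17,20) (14,20)]
2. After x ≤ 18: [(14,53/4) (17,20) (14,20)]
3. After y ≥ 11: [(14,53/4) (17,20) (14,20)]
4. After y ≤ 17: [(14,17) (14,53/4) (47/3,17)]
5. Canonical ring: [(14,53/4) (47/3,17) (14,17)]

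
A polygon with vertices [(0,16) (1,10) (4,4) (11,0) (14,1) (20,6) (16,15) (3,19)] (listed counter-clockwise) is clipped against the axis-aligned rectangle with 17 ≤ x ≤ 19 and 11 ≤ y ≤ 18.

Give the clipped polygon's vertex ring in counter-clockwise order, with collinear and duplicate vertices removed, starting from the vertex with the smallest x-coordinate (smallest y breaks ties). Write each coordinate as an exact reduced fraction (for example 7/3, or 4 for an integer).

1. After x ≥ 17: [(17,7/2) (20,6) (17,51/4)]
2. After x ≤ 19: [(17,7/2) (19,31/6) (19,33/4) (17,51/4)]
3. After y ≥ 11: [(17,11) (160/9,11) (17,51/4)]
4. After y ≤ 18: [(17,11) (160/9,11) (17,51/4)]
5. Canonical ring: [(17,11) (160/9,11) (17,51/4)]

Clipped polygon: [(17,11) (160/9,11) (17,51/4)]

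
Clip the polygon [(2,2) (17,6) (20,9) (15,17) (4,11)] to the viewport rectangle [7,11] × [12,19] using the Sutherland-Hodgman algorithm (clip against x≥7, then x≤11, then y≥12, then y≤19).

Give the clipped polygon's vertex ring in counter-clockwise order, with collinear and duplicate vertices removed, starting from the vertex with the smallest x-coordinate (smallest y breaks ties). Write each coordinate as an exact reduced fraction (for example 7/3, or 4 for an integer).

1. After x ≥ 7: [(7,10/3) (17,6) (20,9) (15,17) (7,139/11)]
2. After x ≤ 11: [(7,10/3) (11,22/5) (11,163/11) (7,139/11)]
3. After y ≥ 12: [(7,12) (11,12) (11,163/11) (7,139/11)]
4. After y ≤ 19: [(7,12) (11,12) (11,163/11) (7,139/11)]
5. Canonical ring: [(7,12) (11,12) (11,163/11) (7,139/11)]

Clipped polygon: [(7,12) (11,12) (11,163/11) (7,139/11)]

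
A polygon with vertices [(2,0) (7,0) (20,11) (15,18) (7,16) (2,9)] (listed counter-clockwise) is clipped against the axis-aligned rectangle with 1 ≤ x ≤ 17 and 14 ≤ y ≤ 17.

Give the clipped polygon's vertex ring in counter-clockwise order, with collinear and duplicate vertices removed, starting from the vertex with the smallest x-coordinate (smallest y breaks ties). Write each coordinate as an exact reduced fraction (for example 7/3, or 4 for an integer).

1. After x ≥ 1: [(2,0) (7,0) (20,11) (15,18) (7,16) (2,9)]
2. After x ≤ 17: [(2,0) (7,0) (17,110/13) (17,76/5) (15,18) (7,16) (2,9)]
3. After y ≥ 14: [(17,14) (17,76/5) (15,18) (7,16) (39/7,14)]
4. After y ≤ 17: [(17,14) (17,76/5) (110/7,17) (11,17) (7,16) (39/7,14)]
5. Canonical ring: [(39/7,14) (17,14) (17,76/5) (110/7,17) (11,17) (7,16)]

Clipped polygon: [(39/7,14) (17,14) (17,76/5) (110/7,17) (11,17) (7,16)]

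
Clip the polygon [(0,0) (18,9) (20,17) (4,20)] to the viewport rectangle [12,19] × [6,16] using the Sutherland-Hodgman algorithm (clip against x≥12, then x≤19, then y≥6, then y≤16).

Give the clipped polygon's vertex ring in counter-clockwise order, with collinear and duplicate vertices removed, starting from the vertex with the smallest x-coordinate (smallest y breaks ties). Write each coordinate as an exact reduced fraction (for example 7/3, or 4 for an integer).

Clipped polygon: [(12,6) (18,9) (19,13) (19,16) (12,16)]

1. After x ≥ 12: [(12,6) (18,9) (20,17) (12,37/2)]
2. After x ≤ 19: [(12,6) (18,9) (19,13) (19,275/16) (12,37/2)]
3. After y ≥ 6: [(12,6) (18,9) (19,13) (19,275/16) (12,37/2)]
4. After y ≤ 16: [(12,16) (12,6) (18,9) (19,13) (19,16)]
5. Canonical ring: [(12,6) (18,9) (19,13) (19,16) (12,16)]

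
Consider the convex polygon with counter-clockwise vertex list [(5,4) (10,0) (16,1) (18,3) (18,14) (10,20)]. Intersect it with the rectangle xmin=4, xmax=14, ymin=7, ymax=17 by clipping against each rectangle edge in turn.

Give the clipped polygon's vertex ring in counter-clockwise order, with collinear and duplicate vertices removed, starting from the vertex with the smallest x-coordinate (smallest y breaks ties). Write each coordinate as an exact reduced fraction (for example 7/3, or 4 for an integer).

1. After x ≥ 4: [(5,4) (10,0) (16,1) (18,3) (18,14) (10,20)]
2. After x ≤ 14: [(5,4) (10,0) (14,2/3) (14,17) (10,20)]
3. After y ≥ 7: [(95/16,7) (14,7) (14,17) (10,20)]
4. After y ≤ 17: [(145/16,17) (95/16,7) (14,7) (14,17) (14,17)]
5. Canonical ring: [(95/16,7) (14,7) (14,17) (145/16,17)]

Clipped polygon: [(95/16,7) (14,7) (14,17) (145/16,17)]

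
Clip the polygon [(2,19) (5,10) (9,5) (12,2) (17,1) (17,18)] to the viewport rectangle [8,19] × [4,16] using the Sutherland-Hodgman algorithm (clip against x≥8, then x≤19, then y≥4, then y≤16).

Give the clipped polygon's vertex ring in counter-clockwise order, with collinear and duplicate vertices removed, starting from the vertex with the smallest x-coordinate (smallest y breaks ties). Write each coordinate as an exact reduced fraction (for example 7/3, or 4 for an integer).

1. After x ≥ 8: [(8,93/5) (8,25/4) (9,5) (12,2) (17,1) (17,18)]
2. After x ≤ 19: [(8,93/5) (8,25/4) (9,5) (12,2) (17,1) (17,18)]
3. After y ≥ 4: [(8,93/5) (8,25/4) (9,5) (10,4) (17,4) (17,18)]
4. After y ≤ 16: [(8,16) (8,25/4) (9,5) (10,4) (17,4) (17,16)]
5. Canonical ring: [(8,25/4) (9,5) (10,4) (17,4) (17,16) (8,16)]

Clipped polygon: [(8,25/4) (9,5) (10,4) (17,4) (17,16) (8,16)]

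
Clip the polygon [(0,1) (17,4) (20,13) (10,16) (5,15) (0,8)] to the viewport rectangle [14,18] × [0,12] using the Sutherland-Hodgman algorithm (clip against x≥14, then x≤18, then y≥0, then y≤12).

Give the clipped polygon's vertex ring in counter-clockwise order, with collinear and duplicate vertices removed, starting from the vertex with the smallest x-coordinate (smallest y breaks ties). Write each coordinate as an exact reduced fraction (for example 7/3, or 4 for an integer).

Clipped polygon: [(14,59/17) (17,4) (18,7) (18,12) (14,12)]

1. After x ≥ 14: [(14,59/17) (17,4) (20,13) (14,74/5)]
2. After x ≤ 18: [(14,59/17) (17,4) (18,7) (18,68/5) (14,74/5)]
3. After y ≥ 0: [(14,59/17) (17,4) (18,7) (18,68/5) (14,74/5)]
4. After y ≤ 12: [(14,12) (14,59/17) (17,4) (18,7) (18,12)]
5. Canonical ring: [(14,59/17) (17,4) (18,7) (18,12) (14,12)]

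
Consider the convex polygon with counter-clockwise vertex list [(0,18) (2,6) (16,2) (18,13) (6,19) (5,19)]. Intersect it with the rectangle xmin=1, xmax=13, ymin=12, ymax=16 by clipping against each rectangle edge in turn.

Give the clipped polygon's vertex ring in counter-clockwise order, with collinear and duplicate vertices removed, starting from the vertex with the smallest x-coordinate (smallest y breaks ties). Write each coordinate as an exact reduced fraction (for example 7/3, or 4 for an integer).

1. After x ≥ 1: [(1,91/5) (1,12) (2,6) (16,2) (18,13) (6,19) (5,19)]
2. After x ≤ 13: [(1,91/5) (1,12) (2,6) (13,20/7) (13,31/2) (6,19) (5,19)]
3. After y ≥ 12: [(1,91/5) (1,12) (1,12) (13,12) (13,31/2) (6,19) (5,19)]
4. After y ≤ 16: [(1,16) (1,12) (1,12) (13,12) (13,31/2) (12,16)]
5. Canonical ring: [(1,12) (13,12) (13,31/2) (12,16) (1,16)]

Clipped polygon: [(1,12) (13,12) (13,31/2) (12,16) (1,16)]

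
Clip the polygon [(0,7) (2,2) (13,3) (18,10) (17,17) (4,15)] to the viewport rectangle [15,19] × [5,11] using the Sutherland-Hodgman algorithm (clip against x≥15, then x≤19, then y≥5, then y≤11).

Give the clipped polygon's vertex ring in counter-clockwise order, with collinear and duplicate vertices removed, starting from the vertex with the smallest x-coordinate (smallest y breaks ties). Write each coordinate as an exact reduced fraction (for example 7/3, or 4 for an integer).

1. After x ≥ 15: [(15,29/5) (18,10) (17,17) (15,217/13)]
2. After x ≤ 19: [(15,29/5) (18,10) (17,17) (15,217/13)]
3. After y ≥ 5: [(15,29/5) (18,10) (17,17) (15,217/13)]
4. After y ≤ 11: [(15,11) (15,29/5) (18,10) (125/7,11)]
5. Canonical ring: [(15,29/5) (18,10) (125/7,11) (15,11)]

Clipped polygon: [(15,29/5) (18,10) (125/7,11) (15,11)]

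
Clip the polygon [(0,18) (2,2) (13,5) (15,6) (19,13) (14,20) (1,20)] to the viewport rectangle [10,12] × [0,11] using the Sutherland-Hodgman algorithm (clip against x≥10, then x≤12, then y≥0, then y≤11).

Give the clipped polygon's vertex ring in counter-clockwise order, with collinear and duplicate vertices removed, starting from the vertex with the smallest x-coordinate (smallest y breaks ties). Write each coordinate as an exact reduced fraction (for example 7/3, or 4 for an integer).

1. After x ≥ 10: [(10,46/11) (13,5) (15,6) (19,13) (14,20) (10,20)]
2. After x ≤ 12: [(10,46/11) (12,52/11) (12,20) (10,20)]
3. After y ≥ 0: [(10,46/11) (12,52/11) (12,20) (10,20)]
4. After y ≤ 11: [(10,11) (10,46/11) (12,52/11) (12,11)]
5. Canonical ring: [(10,46/11) (12,52/11) (12,11) (10,11)]

Clipped polygon: [(10,46/11) (12,52/11) (12,11) (10,11)]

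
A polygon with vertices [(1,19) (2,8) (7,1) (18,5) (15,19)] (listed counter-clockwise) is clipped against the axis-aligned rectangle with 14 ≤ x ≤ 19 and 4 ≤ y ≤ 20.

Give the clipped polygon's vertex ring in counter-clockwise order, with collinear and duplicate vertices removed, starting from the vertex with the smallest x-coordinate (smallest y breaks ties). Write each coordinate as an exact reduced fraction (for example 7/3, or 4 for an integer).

1. After x ≥ 14: [(14,19) (14,39/11) (18,5) (15,19)]
2. After x ≤ 19: [(14,19) (14,39/11) (18,5) (15,19)]
3. After y ≥ 4: [(14,19) (14,4) (61/4,4) (18,5) (15,19)]
4. After y ≤ 20: [(14,19) (14,4) (61/4,4) (18,5) (15,19)]
5. Canonical ring: [(14,4) (61/4,4) (18,5) (15,19) (14,19)]

Clipped polygon: [(14,4) (61/4,4) (18,5) (15,19) (14,19)]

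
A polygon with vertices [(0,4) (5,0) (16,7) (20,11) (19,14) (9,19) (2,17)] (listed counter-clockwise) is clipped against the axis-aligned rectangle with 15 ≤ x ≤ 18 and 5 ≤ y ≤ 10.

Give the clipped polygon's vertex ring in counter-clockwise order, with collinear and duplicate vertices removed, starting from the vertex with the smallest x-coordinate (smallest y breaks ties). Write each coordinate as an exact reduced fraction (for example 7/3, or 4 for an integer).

1. After x ≥ 15: [(15,70/11) (16,7) (20,11) (19,14) (15,16)]
2. After x ≤ 18: [(15,70/11) (16,7) (18,9) (18,29/2) (15,16)]
3. After y ≥ 5: [(15,70/11) (16,7) (18,9) (18,29/2) (15,16)]
4. After y ≤ 10: [(15,10) (15,70/11) (16,7) (18,9) (18,10)]
5. Canonical ring: [(15,70/11) (16,7) (18,9) (18,10) (15,10)]

Clipped polygon: [(15,70/11) (16,7) (18,9) (18,10) (15,10)]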